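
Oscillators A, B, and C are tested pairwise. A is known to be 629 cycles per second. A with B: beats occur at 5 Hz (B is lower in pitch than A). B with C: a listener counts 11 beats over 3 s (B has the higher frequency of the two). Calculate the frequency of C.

620.3333 Hz

B is below A, so f_B = 629 − 5 = 624 Hz.
B–C: Beat frequency = 11/3 = 3.6667 Hz.
C is below B, so f_C = 624 − 3.6667 = 620.3333 Hz.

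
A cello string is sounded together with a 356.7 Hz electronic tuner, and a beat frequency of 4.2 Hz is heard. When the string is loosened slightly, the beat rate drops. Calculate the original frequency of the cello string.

360.9 Hz

|f − 356.7| = 4.2, so the cello string was at either 352.5 Hz or 360.9 Hz.
Reducing tension lowers a string's frequency; the adjustment lowers the cello string's frequency.
The beat rate fell, so the adjustment moved the cello string toward 356.7 Hz — it must have started above the reference.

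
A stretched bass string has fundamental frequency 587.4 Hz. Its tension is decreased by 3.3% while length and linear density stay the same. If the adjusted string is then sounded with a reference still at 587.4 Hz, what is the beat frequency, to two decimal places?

For a string, f ∝ √T, so the new frequency is 587.4·√0.967 = 577.6266 Hz.
f_beat = |577.6266 − 587.4| = 9.77 Hz.

9.77 Hz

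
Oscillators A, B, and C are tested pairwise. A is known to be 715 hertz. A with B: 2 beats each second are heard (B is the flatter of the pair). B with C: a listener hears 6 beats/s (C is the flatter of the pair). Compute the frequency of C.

707 Hz

B is below A, so f_B = 715 − 2 = 713 Hz.
C is below B, so f_C = 713 − 6 = 707 Hz.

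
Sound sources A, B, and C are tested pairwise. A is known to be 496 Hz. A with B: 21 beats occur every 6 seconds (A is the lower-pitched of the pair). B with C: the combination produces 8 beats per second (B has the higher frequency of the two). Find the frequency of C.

491.5 Hz

A–B: Beat frequency = 21/6 = 3.5 Hz.
B is above A, so f_B = 496 + 3.5 = 499.5 Hz.
C is below B, so f_C = 499.5 − 8 = 491.5 Hz.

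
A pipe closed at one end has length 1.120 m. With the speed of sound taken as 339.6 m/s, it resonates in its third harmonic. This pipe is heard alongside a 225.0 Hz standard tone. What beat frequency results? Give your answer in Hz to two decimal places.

Closed pipe (odd harmonics): f_n = n·v/(4L) = 3·339.6/(4·1.120) = 227.4107 Hz.
f_beat = |227.4107 − 225.0| = 2.41 Hz.

2.41 Hz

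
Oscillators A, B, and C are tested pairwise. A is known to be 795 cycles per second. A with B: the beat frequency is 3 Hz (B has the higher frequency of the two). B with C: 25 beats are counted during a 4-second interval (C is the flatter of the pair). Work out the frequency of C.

791.75 Hz

B is above A, so f_B = 795 + 3 = 798 Hz.
B–C: Beat frequency = 25/4 = 6.25 Hz.
C is below B, so f_C = 798 − 6.25 = 791.75 Hz.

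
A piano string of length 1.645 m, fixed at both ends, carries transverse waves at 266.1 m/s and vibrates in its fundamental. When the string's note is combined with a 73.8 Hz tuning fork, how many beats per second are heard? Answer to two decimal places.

7.08 Hz

For a string fixed at both ends, f_n = n·v/(2L) = 1·266.1/(2·1.645) = 80.8815 Hz.
f_beat = |80.8815 − 73.8| = 7.08 Hz.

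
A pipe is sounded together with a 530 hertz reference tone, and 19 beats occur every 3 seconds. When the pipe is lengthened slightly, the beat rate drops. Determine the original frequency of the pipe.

Beat frequency = 19/3 = 6.3333 Hz.
|f − 530| = 6.3333, so the pipe was at either 523.6667 Hz or 536.3333 Hz.
A longer pipe has a lower fundamental; the adjustment lowers the pipe's frequency.
The beat rate fell, so the adjustment moved the pipe toward 530 Hz — it must have started above the reference.

536.3333 Hz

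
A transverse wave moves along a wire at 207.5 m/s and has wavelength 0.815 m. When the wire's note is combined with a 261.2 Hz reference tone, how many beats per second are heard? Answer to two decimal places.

6.60 Hz

Source frequency f = v/λ = 207.5/0.815 = 254.6012 Hz.
f_beat = |254.6012 − 261.2| = 6.60 Hz.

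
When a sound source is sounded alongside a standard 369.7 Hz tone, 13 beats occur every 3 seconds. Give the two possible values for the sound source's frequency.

Beat frequency = 13/3 = 4.3333 Hz.
|f − 369.7| = 4.3333, so f = 369.7 ± 4.3333.

365.3667 Hz or 374.0333 Hz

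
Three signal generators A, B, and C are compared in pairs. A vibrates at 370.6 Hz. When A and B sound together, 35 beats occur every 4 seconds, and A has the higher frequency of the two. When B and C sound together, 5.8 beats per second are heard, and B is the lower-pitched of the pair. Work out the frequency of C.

A–B: Beat frequency = 35/4 = 8.75 Hz.
B is below A, so f_B = 370.6 − 8.75 = 361.85 Hz.
C is above B, so f_C = 361.85 + 5.8 = 367.65 Hz.

367.65 Hz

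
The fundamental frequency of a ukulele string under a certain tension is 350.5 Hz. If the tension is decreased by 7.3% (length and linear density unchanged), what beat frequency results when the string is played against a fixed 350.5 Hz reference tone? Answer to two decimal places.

13.04 Hz

For a string, f ∝ √T, so the new frequency is 350.5·√0.927 = 337.4643 Hz.
f_beat = |337.4643 − 350.5| = 13.04 Hz.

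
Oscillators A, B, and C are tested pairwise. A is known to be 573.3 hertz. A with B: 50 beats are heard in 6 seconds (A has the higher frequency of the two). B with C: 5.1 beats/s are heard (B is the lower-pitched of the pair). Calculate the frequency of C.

570.0667 Hz

A–B: Beat frequency = 50/6 = 8.3333 Hz.
B is below A, so f_B = 573.3 − 8.3333 = 564.9667 Hz.
C is above B, so f_C = 564.9667 + 5.1 = 570.0667 Hz.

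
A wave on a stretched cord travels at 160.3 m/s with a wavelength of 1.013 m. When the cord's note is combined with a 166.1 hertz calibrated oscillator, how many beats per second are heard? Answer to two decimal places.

7.86 Hz

Source frequency f = v/λ = 160.3/1.013 = 158.2428 Hz.
f_beat = |158.2428 − 166.1| = 7.86 Hz.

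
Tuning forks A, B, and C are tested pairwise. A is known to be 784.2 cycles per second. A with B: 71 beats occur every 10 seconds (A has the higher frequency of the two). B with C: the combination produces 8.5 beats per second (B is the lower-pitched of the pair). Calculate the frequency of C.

785.6 Hz

A–B: Beat frequency = 71/10 = 7.1 Hz.
B is below A, so f_B = 784.2 − 7.1 = 777.1 Hz.
C is above B, so f_C = 777.1 + 8.5 = 785.6 Hz.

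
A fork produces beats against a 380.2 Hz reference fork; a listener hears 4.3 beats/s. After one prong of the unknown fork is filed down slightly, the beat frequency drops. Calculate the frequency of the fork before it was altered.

|f − 380.2| = 4.3, so the fork was at either 375.9 Hz or 384.5 Hz.
Filing a prong removes mass and raises the fork's frequency; the adjustment raises the fork's frequency.
The beat rate fell, so the adjustment moved the fork toward 380.2 Hz — it must have started below the reference.

375.9 Hz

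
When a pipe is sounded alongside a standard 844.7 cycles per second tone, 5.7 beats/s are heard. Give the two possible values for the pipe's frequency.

|f − 844.7| = 5.7, so f = 844.7 ± 5.7.

839 Hz or 850.4 Hz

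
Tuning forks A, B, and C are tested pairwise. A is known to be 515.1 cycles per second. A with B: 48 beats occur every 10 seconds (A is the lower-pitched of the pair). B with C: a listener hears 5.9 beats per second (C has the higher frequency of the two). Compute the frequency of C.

A–B: Beat frequency = 48/10 = 4.8 Hz.
B is above A, so f_B = 515.1 + 4.8 = 519.9 Hz.
C is above B, so f_C = 519.9 + 5.9 = 525.8 Hz.

525.8 Hz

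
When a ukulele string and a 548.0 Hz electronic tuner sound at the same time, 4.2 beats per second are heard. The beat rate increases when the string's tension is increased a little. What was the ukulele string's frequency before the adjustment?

552.2 Hz

|f − 548.0| = 4.2, so the ukulele string was at either 543.8 Hz or 552.2 Hz.
Higher tension means higher frequency; the adjustment raises the ukulele string's frequency.
The beat rate rose, so the adjustment moved the ukulele string further from 548.0 Hz — it was already above the reference.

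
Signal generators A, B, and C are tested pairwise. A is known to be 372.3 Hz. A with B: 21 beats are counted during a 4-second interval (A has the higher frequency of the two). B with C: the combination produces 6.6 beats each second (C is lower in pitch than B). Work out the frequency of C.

360.45 Hz

A–B: Beat frequency = 21/4 = 5.25 Hz.
B is below A, so f_B = 372.3 − 5.25 = 367.05 Hz.
C is below B, so f_C = 367.05 − 6.6 = 360.45 Hz.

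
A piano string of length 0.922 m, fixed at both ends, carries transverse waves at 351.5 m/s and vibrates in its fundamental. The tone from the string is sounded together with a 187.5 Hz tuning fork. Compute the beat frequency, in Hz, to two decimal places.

For a string fixed at both ends, f_n = n·v/(2L) = 1·351.5/(2·0.922) = 190.6182 Hz.
f_beat = |190.6182 − 187.5| = 3.12 Hz.

3.12 Hz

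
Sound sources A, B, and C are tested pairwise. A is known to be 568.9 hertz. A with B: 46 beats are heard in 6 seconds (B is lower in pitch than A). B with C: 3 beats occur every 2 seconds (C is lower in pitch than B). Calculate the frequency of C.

A–B: Beat frequency = 46/6 = 7.6667 Hz.
B is below A, so f_B = 568.9 − 7.6667 = 561.2333 Hz.
B–C: Beat frequency = 3/2 = 1.5 Hz.
C is below B, so f_C = 561.2333 − 1.5 = 559.7333 Hz.

559.7333 Hz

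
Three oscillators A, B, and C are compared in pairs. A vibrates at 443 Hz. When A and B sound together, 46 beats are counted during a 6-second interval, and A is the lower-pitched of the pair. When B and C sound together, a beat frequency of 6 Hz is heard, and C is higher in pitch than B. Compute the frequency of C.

456.6667 Hz

A–B: Beat frequency = 46/6 = 7.6667 Hz.
B is above A, so f_B = 443 + 7.6667 = 450.6667 Hz.
C is above B, so f_C = 450.6667 + 6 = 456.6667 Hz.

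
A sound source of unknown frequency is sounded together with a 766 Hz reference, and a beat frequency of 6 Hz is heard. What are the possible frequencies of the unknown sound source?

|f − 766| = 6, so f = 766 ± 6.

760 Hz or 772 Hz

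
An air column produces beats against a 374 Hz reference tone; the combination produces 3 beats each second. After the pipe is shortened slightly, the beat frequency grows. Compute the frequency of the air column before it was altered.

|f − 374| = 3, so the air column was at either 371 Hz or 377 Hz.
A shorter pipe has a higher fundamental; the adjustment raises the air column's frequency.
The beat rate rose, so the adjustment moved the air column further from 374 Hz — it was already above the reference.

377 Hz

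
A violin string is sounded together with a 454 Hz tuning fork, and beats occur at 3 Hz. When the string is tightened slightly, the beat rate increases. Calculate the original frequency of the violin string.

457 Hz

|f − 454| = 3, so the violin string was at either 451 Hz or 457 Hz.
Increasing tension raises a string's frequency; the adjustment raises the violin string's frequency.
The beat rate rose, so the adjustment moved the violin string further from 454 Hz — it was already above the reference.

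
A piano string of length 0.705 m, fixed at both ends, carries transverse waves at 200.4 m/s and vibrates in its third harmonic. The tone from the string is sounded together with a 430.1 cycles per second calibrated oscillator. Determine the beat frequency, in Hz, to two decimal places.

For a string fixed at both ends, f_n = n·v/(2L) = 3·200.4/(2·0.705) = 426.3830 Hz.
f_beat = |426.3830 − 430.1| = 3.72 Hz.

3.72 Hz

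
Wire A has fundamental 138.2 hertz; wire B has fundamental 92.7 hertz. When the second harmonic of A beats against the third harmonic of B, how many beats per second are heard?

1.7 Hz

Second harmonic of the first: 2·138.2 = 276.4 Hz.
Third harmonic of the second: 3·92.7 = 278.1 Hz.
f_beat = |276.4 − 278.1| = 1.7 Hz.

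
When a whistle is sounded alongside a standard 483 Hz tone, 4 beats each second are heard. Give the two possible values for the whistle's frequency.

|f − 483| = 4, so f = 483 ± 4.

479 Hz or 487 Hz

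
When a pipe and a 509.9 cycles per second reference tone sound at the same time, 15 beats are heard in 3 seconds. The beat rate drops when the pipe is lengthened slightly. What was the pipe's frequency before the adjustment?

514.9 Hz

Beat frequency = 15/3 = 5 Hz.
|f − 509.9| = 5, so the pipe was at either 504.9 Hz or 514.9 Hz.
A longer pipe has a lower fundamental; the adjustment lowers the pipe's frequency.
The beat rate fell, so the adjustment moved the pipe toward 509.9 Hz — it must have started above the reference.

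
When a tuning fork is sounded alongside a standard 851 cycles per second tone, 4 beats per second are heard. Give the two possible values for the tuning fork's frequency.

847 Hz or 855 Hz

|f − 851| = 4, so f = 851 ± 4.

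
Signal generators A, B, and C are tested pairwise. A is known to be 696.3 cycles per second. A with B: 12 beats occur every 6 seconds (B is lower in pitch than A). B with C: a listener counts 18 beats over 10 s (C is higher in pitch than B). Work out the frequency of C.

A–B: Beat frequency = 12/6 = 2 Hz.
B is below A, so f_B = 696.3 − 2 = 694.3 Hz.
B–C: Beat frequency = 18/10 = 1.8 Hz.
C is above B, so f_C = 694.3 + 1.8 = 696.1 Hz.

696.1 Hz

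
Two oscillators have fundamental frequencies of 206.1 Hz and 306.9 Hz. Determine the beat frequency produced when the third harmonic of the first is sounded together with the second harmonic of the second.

Third harmonic of the first: 3·206.1 = 618.3 Hz.
Second harmonic of the second: 2·306.9 = 613.8 Hz.
f_beat = |618.3 − 613.8| = 4.5 Hz.

4.5 Hz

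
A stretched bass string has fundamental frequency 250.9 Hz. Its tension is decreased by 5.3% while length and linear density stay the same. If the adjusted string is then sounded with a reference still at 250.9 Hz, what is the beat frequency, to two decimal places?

For a string, f ∝ √T, so the new frequency is 250.9·√0.947 = 244.1606 Hz.
f_beat = |244.1606 − 250.9| = 6.74 Hz.

6.74 Hz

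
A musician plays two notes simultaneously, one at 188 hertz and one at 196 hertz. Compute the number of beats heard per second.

8 Hz

f_beat = |f₁ − f₂|.
|188 − 196| = 8 Hz.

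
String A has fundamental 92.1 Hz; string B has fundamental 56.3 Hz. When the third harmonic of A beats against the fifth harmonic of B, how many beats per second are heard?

Third harmonic of the first: 3·92.1 = 276.3 Hz.
Fifth harmonic of the second: 5·56.3 = 281.5 Hz.
f_beat = |276.3 − 281.5| = 5.2 Hz.

5.2 Hz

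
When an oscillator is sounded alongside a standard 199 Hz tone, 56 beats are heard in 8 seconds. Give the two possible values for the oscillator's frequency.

Beat frequency = 56/8 = 7 Hz.
|f − 199| = 7, so f = 199 ± 7.

192 Hz or 206 Hz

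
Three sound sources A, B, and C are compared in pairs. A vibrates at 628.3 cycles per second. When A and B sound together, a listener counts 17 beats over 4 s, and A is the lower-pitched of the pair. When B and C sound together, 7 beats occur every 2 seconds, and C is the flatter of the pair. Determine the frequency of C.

629.05 Hz

A–B: Beat frequency = 17/4 = 4.25 Hz.
B is above A, so f_B = 628.3 + 4.25 = 632.55 Hz.
B–C: Beat frequency = 7/2 = 3.5 Hz.
C is below B, so f_C = 632.55 − 3.5 = 629.05 Hz.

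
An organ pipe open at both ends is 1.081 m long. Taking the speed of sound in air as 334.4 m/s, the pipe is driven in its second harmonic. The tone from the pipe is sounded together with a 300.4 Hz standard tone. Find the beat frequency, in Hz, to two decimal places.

Open pipe: f_n = n·v/(2L) = 2·334.4/(2·1.081) = 309.3432 Hz.
f_beat = |309.3432 − 300.4| = 8.94 Hz.

8.94 Hz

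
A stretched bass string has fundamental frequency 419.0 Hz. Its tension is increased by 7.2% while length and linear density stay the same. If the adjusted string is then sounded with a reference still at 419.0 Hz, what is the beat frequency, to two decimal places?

For a string, f ∝ √T, so the new frequency is 419.0·√1.072 = 433.8218 Hz.
f_beat = |433.8218 − 419.0| = 14.82 Hz.

14.82 Hz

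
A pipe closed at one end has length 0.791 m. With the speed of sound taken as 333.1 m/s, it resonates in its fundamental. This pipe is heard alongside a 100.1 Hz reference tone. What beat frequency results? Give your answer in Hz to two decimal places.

5.18 Hz

Closed pipe (odd harmonics): f_n = n·v/(4L) = 1·333.1/(4·0.791) = 105.2781 Hz.
f_beat = |105.2781 − 100.1| = 5.18 Hz.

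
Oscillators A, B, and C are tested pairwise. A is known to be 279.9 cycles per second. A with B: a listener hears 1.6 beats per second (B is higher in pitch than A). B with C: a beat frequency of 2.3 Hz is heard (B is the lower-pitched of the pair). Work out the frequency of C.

B is above A, so f_B = 279.9 + 1.6 = 281.5 Hz.
C is above B, so f_C = 281.5 + 2.3 = 283.8 Hz.

283.8 Hz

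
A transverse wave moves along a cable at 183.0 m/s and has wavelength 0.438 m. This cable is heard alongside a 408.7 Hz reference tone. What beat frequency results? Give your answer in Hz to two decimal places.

9.11 Hz

Source frequency f = v/λ = 183.0/0.438 = 417.8082 Hz.
f_beat = |417.8082 − 408.7| = 9.11 Hz.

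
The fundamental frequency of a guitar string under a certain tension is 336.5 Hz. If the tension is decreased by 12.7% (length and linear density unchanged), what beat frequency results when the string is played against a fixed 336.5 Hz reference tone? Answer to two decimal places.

For a string, f ∝ √T, so the new frequency is 336.5·√0.873 = 314.4070 Hz.
f_beat = |314.4070 − 336.5| = 22.09 Hz.

22.09 Hz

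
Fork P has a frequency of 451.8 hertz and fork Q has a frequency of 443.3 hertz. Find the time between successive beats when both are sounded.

f_beat = |451.8 − 443.3| = 8.5 Hz.
Beat period T = 1 / f_beat = 1 / 8.5 s.

0.118 s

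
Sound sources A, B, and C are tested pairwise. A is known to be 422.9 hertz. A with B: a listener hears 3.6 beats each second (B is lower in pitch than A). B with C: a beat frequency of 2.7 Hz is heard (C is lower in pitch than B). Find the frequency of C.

B is below A, so f_B = 422.9 − 3.6 = 419.3 Hz.
C is below B, so f_C = 419.3 − 2.7 = 416.6 Hz.

416.6 Hz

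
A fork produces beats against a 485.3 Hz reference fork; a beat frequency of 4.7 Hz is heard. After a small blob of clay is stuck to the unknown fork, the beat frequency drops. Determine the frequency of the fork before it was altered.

|f − 485.3| = 4.7, so the fork was at either 480.6 Hz or 490 Hz.
Adding mass to a fork lowers its frequency; the adjustment lowers the fork's frequency.
The beat rate fell, so the adjustment moved the fork toward 485.3 Hz — it must have started above the reference.

490 Hz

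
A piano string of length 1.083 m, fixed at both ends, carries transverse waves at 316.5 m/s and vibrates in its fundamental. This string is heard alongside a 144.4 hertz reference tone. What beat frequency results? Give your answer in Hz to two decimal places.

For a string fixed at both ends, f_n = n·v/(2L) = 1·316.5/(2·1.083) = 146.1219 Hz.
f_beat = |146.1219 − 144.4| = 1.72 Hz.

1.72 Hz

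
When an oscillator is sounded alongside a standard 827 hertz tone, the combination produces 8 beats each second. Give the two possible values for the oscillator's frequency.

819 Hz or 835 Hz

|f − 827| = 8, so f = 827 ± 8.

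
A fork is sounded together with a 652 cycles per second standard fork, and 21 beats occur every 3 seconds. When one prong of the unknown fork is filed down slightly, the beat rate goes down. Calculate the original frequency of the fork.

645 Hz

Beat frequency = 21/3 = 7 Hz.
|f − 652| = 7, so the fork was at either 645 Hz or 659 Hz.
Filing a prong removes mass and raises the fork's frequency; the adjustment raises the fork's frequency.
The beat rate fell, so the adjustment moved the fork toward 652 Hz — it must have started below the reference.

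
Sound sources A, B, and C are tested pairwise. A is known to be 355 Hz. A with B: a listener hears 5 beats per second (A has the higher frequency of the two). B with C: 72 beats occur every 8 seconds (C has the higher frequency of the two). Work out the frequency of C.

B is below A, so f_B = 355 − 5 = 350 Hz.
B–C: Beat frequency = 72/8 = 9 Hz.
C is above B, so f_C = 350 + 9 = 359 Hz.

359 Hz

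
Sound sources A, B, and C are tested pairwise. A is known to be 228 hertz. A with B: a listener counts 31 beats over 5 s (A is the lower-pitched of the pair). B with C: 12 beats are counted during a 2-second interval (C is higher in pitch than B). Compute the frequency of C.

240.2 Hz

A–B: Beat frequency = 31/5 = 6.2 Hz.
B is above A, so f_B = 228 + 6.2 = 234.2 Hz.
B–C: Beat frequency = 12/2 = 6 Hz.
C is above B, so f_C = 234.2 + 6 = 240.2 Hz.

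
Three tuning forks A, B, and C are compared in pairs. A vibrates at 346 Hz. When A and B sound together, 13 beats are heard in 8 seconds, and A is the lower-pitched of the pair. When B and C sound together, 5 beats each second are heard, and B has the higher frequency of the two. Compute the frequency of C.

342.625 Hz

A–B: Beat frequency = 13/8 = 1.625 Hz.
B is above A, so f_B = 346 + 1.625 = 347.625 Hz.
C is below B, so f_C = 347.625 − 5 = 342.625 Hz.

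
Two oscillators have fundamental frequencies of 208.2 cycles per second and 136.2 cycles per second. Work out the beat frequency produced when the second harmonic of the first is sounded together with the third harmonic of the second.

Second harmonic of the first: 2·208.2 = 416.4 Hz.
Third harmonic of the second: 3·136.2 = 408.6 Hz.
f_beat = |416.4 − 408.6| = 7.8 Hz.

7.8 Hz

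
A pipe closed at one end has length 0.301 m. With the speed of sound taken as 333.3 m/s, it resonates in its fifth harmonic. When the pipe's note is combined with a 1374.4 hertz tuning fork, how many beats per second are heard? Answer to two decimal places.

Closed pipe (odd harmonics): f_n = n·v/(4L) = 5·333.3/(4·0.301) = 1384.1362 Hz.
f_beat = |1384.1362 − 1374.4| = 9.74 Hz.

9.74 Hz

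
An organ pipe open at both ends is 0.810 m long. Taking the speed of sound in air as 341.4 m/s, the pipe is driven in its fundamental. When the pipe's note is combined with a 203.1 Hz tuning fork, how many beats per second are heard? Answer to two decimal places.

Open pipe: f_n = n·v/(2L) = 1·341.4/(2·0.810) = 210.7407 Hz.
f_beat = |210.7407 − 203.1| = 7.64 Hz.

7.64 Hz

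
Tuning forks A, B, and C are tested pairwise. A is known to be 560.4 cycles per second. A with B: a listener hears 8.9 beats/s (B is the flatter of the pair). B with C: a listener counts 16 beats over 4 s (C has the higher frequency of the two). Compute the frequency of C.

555.5 Hz

B is below A, so f_B = 560.4 − 8.9 = 551.5 Hz.
B–C: Beat frequency = 16/4 = 4 Hz.
C is above B, so f_C = 551.5 + 4 = 555.5 Hz.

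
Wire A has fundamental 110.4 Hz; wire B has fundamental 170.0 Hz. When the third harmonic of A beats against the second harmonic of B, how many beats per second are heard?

8.8 Hz

Third harmonic of the first: 3·110.4 = 331.2 Hz.
Second harmonic of the second: 2·170.0 = 340.0 Hz.
f_beat = |331.2 − 340.0| = 8.8 Hz.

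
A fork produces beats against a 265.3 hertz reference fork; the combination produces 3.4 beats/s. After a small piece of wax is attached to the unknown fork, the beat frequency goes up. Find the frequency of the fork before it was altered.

261.9 Hz

|f − 265.3| = 3.4, so the fork was at either 261.9 Hz or 268.7 Hz.
Loading a fork with wax lowers its frequency; the adjustment lowers the fork's frequency.
The beat rate rose, so the adjustment moved the fork further from 265.3 Hz — it was already below the reference.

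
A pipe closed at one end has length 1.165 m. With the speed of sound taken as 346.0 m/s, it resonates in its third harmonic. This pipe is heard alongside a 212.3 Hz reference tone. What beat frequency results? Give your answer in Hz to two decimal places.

Closed pipe (odd harmonics): f_n = n·v/(4L) = 3·346.0/(4·1.165) = 222.7468 Hz.
f_beat = |222.7468 − 212.3| = 10.45 Hz.

10.45 Hz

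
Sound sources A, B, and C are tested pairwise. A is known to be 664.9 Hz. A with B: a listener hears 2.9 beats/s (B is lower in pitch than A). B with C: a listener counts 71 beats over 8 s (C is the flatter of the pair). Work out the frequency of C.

B is below A, so f_B = 664.9 − 2.9 = 662 Hz.
B–C: Beat frequency = 71/8 = 8.875 Hz.
C is below B, so f_C = 662 − 8.875 = 653.125 Hz.

653.125 Hz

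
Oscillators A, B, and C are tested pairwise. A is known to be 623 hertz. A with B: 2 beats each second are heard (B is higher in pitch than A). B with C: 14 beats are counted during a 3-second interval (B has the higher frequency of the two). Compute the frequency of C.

620.3333 Hz

B is above A, so f_B = 623 + 2 = 625 Hz.
B–C: Beat frequency = 14/3 = 4.6667 Hz.
C is below B, so f_C = 625 − 4.6667 = 620.3333 Hz.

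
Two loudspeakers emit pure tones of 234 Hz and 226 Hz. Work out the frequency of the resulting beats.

The beat frequency equals the magnitude of the frequency difference.
|234 − 226| = 8 Hz.

8 Hz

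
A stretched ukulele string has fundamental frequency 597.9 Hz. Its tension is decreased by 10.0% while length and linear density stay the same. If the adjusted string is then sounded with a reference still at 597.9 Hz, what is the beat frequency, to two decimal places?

30.68 Hz

For a string, f ∝ √T, so the new frequency is 597.9·√0.900 = 567.2177 Hz.
f_beat = |567.2177 − 597.9| = 30.68 Hz.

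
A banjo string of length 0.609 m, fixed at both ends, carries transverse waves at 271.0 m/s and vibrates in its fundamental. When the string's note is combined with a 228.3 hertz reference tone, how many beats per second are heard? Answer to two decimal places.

For a string fixed at both ends, f_n = n·v/(2L) = 1·271.0/(2·0.609) = 222.4959 Hz.
f_beat = |222.4959 − 228.3| = 5.80 Hz.

5.80 Hz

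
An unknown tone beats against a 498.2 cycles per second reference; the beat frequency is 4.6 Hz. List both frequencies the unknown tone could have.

493.6 Hz or 502.8 Hz

|f − 498.2| = 4.6, so f = 498.2 ± 4.6.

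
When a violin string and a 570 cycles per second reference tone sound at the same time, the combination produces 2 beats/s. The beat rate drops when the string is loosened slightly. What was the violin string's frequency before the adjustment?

572 Hz

|f − 570| = 2, so the violin string was at either 568 Hz or 572 Hz.
Reducing tension lowers a string's frequency; the adjustment lowers the violin string's frequency.
The beat rate fell, so the adjustment moved the violin string toward 570 Hz — it must have started above the reference.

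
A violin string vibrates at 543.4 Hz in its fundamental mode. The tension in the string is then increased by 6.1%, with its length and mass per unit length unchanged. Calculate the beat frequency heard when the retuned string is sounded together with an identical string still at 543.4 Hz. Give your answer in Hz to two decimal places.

16.33 Hz

For a string, f ∝ √T, so the new frequency is 543.4·√1.061 = 559.7284 Hz.
f_beat = |559.7284 − 543.4| = 16.33 Hz.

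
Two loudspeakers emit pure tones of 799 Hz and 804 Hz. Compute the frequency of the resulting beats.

5 Hz

Beats arise from superposition of two nearby frequencies; the beat rate is |f₁ − f₂|.
|799 − 804| = 5 Hz.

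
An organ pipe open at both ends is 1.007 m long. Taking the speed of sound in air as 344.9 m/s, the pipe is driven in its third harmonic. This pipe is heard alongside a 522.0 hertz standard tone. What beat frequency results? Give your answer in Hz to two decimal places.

8.25 Hz

Open pipe: f_n = n·v/(2L) = 3·344.9/(2·1.007) = 513.7537 Hz.
f_beat = |513.7537 − 522.0| = 8.25 Hz.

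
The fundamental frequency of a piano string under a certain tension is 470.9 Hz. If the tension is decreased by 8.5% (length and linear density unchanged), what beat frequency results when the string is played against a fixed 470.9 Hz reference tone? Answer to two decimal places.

For a string, f ∝ √T, so the new frequency is 470.9·√0.915 = 450.4424 Hz.
f_beat = |450.4424 − 470.9| = 20.46 Hz.

20.46 Hz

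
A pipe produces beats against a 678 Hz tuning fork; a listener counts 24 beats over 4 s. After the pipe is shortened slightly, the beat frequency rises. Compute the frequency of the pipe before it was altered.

684 Hz

Beat frequency = 24/4 = 6 Hz.
|f − 678| = 6, so the pipe was at either 672 Hz or 684 Hz.
A shorter pipe has a higher fundamental; the adjustment raises the pipe's frequency.
The beat rate rose, so the adjustment moved the pipe further from 678 Hz — it was already above the reference.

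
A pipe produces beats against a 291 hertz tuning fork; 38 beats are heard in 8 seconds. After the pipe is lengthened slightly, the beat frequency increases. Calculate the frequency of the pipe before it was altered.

Beat frequency = 38/8 = 4.75 Hz.
|f − 291| = 4.75, so the pipe was at either 286.25 Hz or 295.75 Hz.
A longer pipe has a lower fundamental; the adjustment lowers the pipe's frequency.
The beat rate rose, so the adjustment moved the pipe further from 291 Hz — it was already below the reference.

286.25 Hz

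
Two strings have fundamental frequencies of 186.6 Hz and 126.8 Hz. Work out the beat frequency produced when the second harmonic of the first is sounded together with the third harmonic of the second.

Second harmonic of the first: 2·186.6 = 373.2 Hz.
Third harmonic of the second: 3·126.8 = 380.4 Hz.
f_beat = |373.2 − 380.4| = 7.2 Hz.

7.2 Hz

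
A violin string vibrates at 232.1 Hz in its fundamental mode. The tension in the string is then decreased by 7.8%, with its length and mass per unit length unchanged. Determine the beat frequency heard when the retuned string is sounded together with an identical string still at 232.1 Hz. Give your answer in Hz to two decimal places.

9.24 Hz

For a string, f ∝ √T, so the new frequency is 232.1·√0.922 = 222.8643 Hz.
f_beat = |222.8643 − 232.1| = 9.24 Hz.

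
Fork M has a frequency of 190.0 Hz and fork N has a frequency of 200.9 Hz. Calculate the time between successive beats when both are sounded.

f_beat = |190.0 − 200.9| = 10.9 Hz.
Beat period T = 1 / f_beat = 1 / 10.9 s.

0.092 s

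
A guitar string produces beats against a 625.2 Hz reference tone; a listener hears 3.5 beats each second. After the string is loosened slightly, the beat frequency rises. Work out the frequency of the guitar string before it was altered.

621.7 Hz

|f − 625.2| = 3.5, so the guitar string was at either 621.7 Hz or 628.7 Hz.
Reducing tension lowers a string's frequency; the adjustment lowers the guitar string's frequency.
The beat rate rose, so the adjustment moved the guitar string further from 625.2 Hz — it was already below the reference.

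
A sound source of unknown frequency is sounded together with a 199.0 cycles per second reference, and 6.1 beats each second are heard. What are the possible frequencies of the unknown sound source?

|f − 199.0| = 6.1, so f = 199.0 ± 6.1.

192.9 Hz or 205.1 Hz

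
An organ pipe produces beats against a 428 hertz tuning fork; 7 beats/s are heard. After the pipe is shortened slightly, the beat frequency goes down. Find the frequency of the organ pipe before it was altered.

421 Hz

|f − 428| = 7, so the organ pipe was at either 421 Hz or 435 Hz.
A shorter pipe has a higher fundamental; the adjustment raises the organ pipe's frequency.
The beat rate fell, so the adjustment moved the organ pipe toward 428 Hz — it must have started below the reference.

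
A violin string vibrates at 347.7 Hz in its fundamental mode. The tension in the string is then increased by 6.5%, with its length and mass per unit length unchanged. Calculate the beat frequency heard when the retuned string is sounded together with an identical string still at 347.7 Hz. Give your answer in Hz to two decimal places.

11.12 Hz

For a string, f ∝ √T, so the new frequency is 347.7·√1.065 = 358.8224 Hz.
f_beat = |358.8224 − 347.7| = 11.12 Hz.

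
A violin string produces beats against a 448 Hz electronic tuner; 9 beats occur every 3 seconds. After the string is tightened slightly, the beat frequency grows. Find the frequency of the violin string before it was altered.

Beat frequency = 9/3 = 3 Hz.
|f − 448| = 3, so the violin string was at either 445 Hz or 451 Hz.
Increasing tension raises a string's frequency; the adjustment raises the violin string's frequency.
The beat rate rose, so the adjustment moved the violin string further from 448 Hz — it was already above the reference.

451 Hz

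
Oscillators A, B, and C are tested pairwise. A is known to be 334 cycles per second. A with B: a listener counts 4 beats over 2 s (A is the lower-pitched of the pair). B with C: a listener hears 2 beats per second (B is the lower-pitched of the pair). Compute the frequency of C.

A–B: Beat frequency = 4/2 = 2 Hz.
B is above A, so f_B = 334 + 2 = 336 Hz.
C is above B, so f_C = 336 + 2 = 338 Hz.

338 Hz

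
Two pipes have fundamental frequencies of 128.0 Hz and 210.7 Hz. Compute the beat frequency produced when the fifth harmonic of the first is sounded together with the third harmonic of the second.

Fifth harmonic of the first: 5·128.0 = 640.0 Hz.
Third harmonic of the second: 3·210.7 = 632.1 Hz.
f_beat = |640.0 − 632.1| = 7.9 Hz.

7.9 Hz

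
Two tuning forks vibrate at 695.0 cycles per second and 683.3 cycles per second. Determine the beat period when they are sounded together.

f_beat = |695.0 − 683.3| = 11.7 Hz.
Beat period T = 1 / f_beat = 1 / 11.7 s.

0.085 s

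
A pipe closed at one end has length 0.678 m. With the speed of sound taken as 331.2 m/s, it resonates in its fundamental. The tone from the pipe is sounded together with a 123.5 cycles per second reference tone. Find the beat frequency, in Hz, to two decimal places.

Closed pipe (odd harmonics): f_n = n·v/(4L) = 1·331.2/(4·0.678) = 122.1239 Hz.
f_beat = |122.1239 − 123.5| = 1.38 Hz.

1.38 Hz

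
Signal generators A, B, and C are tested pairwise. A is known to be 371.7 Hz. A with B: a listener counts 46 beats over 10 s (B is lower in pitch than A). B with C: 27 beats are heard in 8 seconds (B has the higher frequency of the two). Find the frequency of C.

363.725 Hz

A–B: Beat frequency = 46/10 = 4.6 Hz.
B is below A, so f_B = 371.7 − 4.6 = 367.1 Hz.
B–C: Beat frequency = 27/8 = 3.375 Hz.
C is below B, so f_C = 367.1 − 3.375 = 363.725 Hz.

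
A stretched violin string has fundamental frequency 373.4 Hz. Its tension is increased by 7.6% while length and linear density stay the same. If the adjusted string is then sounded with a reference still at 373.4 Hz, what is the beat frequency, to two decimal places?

13.93 Hz

For a string, f ∝ √T, so the new frequency is 373.4·√1.076 = 387.3294 Hz.
f_beat = |387.3294 − 373.4| = 13.93 Hz.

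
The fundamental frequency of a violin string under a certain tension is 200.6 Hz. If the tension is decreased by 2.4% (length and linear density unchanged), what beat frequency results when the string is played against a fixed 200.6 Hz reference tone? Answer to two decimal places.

2.42 Hz

For a string, f ∝ √T, so the new frequency is 200.6·√0.976 = 198.1782 Hz.
f_beat = |198.1782 − 200.6| = 2.42 Hz.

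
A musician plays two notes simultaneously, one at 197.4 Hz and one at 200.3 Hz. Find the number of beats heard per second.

2.9 Hz

The beat frequency equals the magnitude of the frequency difference.
|197.4 − 200.3| = 2.9 Hz.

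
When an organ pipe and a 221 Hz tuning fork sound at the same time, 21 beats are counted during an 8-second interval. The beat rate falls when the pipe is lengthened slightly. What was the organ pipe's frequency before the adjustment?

223.625 Hz

Beat frequency = 21/8 = 2.625 Hz.
|f − 221| = 2.625, so the organ pipe was at either 218.375 Hz or 223.625 Hz.
A longer pipe has a lower fundamental; the adjustment lowers the organ pipe's frequency.
The beat rate fell, so the adjustment moved the organ pipe toward 221 Hz — it must have started above the reference.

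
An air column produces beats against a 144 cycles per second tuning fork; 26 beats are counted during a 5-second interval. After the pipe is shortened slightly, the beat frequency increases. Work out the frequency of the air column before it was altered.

Beat frequency = 26/5 = 5.2 Hz.
|f − 144| = 5.2, so the air column was at either 138.8 Hz or 149.2 Hz.
A shorter pipe has a higher fundamental; the adjustment raises the air column's frequency.
The beat rate rose, so the adjustment moved the air column further from 144 Hz — it was already above the reference.

149.2 Hz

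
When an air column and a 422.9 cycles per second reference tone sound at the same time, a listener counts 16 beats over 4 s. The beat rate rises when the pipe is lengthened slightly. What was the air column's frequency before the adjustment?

Beat frequency = 16/4 = 4 Hz.
|f − 422.9| = 4, so the air column was at either 418.9 Hz or 426.9 Hz.
A longer pipe has a lower fundamental; the adjustment lowers the air column's frequency.
The beat rate rose, so the adjustment moved the air column further from 422.9 Hz — it was already below the reference.

418.9 Hz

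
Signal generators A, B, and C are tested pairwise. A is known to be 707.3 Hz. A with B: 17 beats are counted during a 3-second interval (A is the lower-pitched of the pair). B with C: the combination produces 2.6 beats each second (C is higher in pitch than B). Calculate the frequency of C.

715.5667 Hz

A–B: Beat frequency = 17/3 = 5.6667 Hz.
B is above A, so f_B = 707.3 + 5.6667 = 712.9667 Hz.
C is above B, so f_C = 712.9667 + 2.6 = 715.5667 Hz.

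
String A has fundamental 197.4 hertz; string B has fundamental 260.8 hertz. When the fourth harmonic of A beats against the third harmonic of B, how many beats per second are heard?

Fourth harmonic of the first: 4·197.4 = 789.6 Hz.
Third harmonic of the second: 3·260.8 = 782.4 Hz.
f_beat = |789.6 − 782.4| = 7.2 Hz.

7.2 Hz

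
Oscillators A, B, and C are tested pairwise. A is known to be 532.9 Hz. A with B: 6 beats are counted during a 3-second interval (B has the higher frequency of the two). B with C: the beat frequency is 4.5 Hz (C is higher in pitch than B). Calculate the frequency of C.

A–B: Beat frequency = 6/3 = 2 Hz.
B is above A, so f_B = 532.9 + 2 = 534.9 Hz.
C is above B, so f_C = 534.9 + 4.5 = 539.4 Hz.

539.4 Hz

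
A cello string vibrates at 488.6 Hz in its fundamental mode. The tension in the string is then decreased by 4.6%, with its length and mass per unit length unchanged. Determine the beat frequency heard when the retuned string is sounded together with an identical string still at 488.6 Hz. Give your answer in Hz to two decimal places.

For a string, f ∝ √T, so the new frequency is 488.6·√0.954 = 477.2299 Hz.
f_beat = |477.2299 − 488.6| = 11.37 Hz.

11.37 Hz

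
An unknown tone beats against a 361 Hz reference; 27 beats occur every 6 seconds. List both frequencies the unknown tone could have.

356.5 Hz or 365.5 Hz

Beat frequency = 27/6 = 4.5 Hz.
|f − 361| = 4.5, so f = 361 ± 4.5.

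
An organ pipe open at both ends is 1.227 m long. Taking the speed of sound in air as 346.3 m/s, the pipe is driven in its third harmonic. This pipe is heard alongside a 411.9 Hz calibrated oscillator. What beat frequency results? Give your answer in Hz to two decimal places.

11.45 Hz

Open pipe: f_n = n·v/(2L) = 3·346.3/(2·1.227) = 423.3496 Hz.
f_beat = |423.3496 − 411.9| = 11.45 Hz.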